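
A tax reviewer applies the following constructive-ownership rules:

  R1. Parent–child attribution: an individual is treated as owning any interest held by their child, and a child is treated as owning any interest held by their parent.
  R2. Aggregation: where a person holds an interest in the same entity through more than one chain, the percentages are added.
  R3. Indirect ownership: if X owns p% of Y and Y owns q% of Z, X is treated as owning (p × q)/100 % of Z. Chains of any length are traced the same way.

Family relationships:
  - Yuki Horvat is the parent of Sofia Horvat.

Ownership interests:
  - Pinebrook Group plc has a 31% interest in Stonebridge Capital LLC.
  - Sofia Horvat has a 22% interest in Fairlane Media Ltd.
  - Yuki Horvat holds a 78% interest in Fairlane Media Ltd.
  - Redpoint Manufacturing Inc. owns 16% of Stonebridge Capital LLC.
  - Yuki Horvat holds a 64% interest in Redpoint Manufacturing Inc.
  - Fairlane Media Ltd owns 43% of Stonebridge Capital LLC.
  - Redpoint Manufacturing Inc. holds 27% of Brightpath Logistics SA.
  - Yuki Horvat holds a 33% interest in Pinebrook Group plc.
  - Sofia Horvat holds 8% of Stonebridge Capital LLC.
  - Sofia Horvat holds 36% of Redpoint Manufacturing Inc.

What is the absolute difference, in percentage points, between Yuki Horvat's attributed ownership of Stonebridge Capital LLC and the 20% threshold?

57.23

By parent–child attribution (R1), Yuki Horvat is treated as also owning Sofia Horvat's interest in Fairlane Media Ltd, giving 78% + 22% = 100%.
By parent–child attribution (R1), Yuki Horvat is treated as also owning Sofia Horvat's interest in Redpoint Manufacturing Inc, giving 64% + 36% = 100%.
By parent–child attribution (R1), Yuki Horvat is treated as owning Sofia Horvat's 8% interest in Stonebridge Capital LLC.
Chain via Fairlane Media Ltd (R3): 100% × 43% = 43% of Stonebridge Capital LLC.
Chain via Pinebrook Group plc (R3): 33% × 31% = 10.23% of Stonebridge Capital LLC.
Chain via Redpoint Manufacturing Inc. (R3): 100% × 16% = 16% of Stonebridge Capital LLC.
Direct interest in Stonebridge Capital LLC: 8%.
Aggregating (R2): 43% + 10.23% + 16% + 8% = 77.23%.
77.23% exceeds the 20% threshold by 57.23 percentage points.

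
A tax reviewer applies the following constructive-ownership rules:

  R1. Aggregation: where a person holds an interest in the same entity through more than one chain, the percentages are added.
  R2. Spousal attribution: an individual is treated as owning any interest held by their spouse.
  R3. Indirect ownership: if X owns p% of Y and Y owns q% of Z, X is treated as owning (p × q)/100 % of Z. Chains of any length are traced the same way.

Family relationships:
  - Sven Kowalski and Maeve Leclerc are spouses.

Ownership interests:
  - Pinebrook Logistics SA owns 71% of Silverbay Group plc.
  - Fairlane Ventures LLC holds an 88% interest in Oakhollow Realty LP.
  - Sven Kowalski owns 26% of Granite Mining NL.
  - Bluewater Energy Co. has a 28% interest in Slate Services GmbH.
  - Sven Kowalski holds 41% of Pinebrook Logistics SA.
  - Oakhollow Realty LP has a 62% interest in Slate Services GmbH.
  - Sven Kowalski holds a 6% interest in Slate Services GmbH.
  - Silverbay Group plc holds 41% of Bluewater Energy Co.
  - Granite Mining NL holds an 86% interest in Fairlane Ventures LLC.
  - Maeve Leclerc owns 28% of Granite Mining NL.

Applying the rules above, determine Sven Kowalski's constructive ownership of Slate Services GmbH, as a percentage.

By spousal attribution (R2), Sven Kowalski is treated as also owning Maeve Leclerc's interest in Granite Mining NL, giving 26% + 28% = 54%.
Chain via Granite Mining NL → Fairlane Ventures LLC → Oakhollow Realty LP (R3): 54% × 86% × 88% × 62% = 25.337664% of Slate Services GmbH.
Chain via Pinebrook Logistics SA → Silverbay Group plc → Bluewater Energy Co. (R3): 41% × 71% × 41% × 28% = 3.341828% of Slate Services GmbH.
Direct interest in Slate Services GmbH: 6%.
Aggregating (R1): 25.337664% + 3.341828% + 6% = 34.679492%.

34.679492%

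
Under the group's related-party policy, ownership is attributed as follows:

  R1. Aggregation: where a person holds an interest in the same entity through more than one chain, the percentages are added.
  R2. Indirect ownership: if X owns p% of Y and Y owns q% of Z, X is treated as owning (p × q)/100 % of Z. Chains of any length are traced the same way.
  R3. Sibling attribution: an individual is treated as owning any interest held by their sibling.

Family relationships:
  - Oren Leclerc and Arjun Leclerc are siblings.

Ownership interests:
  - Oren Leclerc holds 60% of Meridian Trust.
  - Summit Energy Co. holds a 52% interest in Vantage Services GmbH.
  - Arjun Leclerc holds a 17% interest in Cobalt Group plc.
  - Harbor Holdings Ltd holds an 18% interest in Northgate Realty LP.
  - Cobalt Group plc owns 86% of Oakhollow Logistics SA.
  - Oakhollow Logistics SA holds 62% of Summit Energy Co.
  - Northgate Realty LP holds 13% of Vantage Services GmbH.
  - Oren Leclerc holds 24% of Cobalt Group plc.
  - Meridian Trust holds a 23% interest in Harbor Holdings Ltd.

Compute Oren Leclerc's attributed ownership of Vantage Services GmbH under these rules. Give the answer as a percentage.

11.690744%

By sibling attribution (R3), Oren Leclerc is treated as also owning Arjun Leclerc's interest in Cobalt Group plc, giving 24% + 17% = 41%.
Chain via Meridian Trust → Harbor Holdings Ltd → Northgate Realty LP (R2): 60% × 23% × 18% × 13% = 0.32292% of Vantage Services GmbH.
Chain via Cobalt Group plc → Oakhollow Logistics SA → Summit Energy Co. (R2): 41% × 86% × 62% × 52% = 11.367824% of Vantage Services GmbH.
Aggregating (R1): 0.32292% + 11.367824% = 11.690744%.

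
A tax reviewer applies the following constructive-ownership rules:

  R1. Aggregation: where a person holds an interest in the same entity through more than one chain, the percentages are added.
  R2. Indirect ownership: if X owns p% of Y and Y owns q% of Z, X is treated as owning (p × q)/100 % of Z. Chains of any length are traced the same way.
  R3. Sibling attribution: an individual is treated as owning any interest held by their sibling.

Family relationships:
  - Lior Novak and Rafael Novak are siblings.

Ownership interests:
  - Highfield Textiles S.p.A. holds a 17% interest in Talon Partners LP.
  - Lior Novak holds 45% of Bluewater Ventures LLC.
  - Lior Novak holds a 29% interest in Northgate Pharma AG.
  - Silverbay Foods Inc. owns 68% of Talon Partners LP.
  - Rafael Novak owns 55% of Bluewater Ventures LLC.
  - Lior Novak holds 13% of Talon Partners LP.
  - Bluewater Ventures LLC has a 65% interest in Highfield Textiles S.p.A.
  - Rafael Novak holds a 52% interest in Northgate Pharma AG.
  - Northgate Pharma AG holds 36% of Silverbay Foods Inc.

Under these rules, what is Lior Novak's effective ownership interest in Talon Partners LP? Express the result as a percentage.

By sibling attribution (R3), Lior Novak is treated as also owning Rafael Novak's interest in Bluewater Ventures LLC, giving 45% + 55% = 100%.
By sibling attribution (R3), Lior Novak is treated as also owning Rafael Novak's interest in Northgate Pharma AG, giving 29% + 52% = 81%.
Chain via Bluewater Ventures LLC → Highfield Textiles S.p.A. (R2): 100% × 65% × 17% = 11.05% of Talon Partners LP.
Chain via Northgate Pharma AG → Silverbay Foods Inc. (R2): 81% × 36% × 68% = 19.8288% of Talon Partners LP.
Direct interest in Talon Partners LP: 13%.
Aggregating (R1): 11.05% + 19.8288% + 13% = 43.8788%.

43.8788%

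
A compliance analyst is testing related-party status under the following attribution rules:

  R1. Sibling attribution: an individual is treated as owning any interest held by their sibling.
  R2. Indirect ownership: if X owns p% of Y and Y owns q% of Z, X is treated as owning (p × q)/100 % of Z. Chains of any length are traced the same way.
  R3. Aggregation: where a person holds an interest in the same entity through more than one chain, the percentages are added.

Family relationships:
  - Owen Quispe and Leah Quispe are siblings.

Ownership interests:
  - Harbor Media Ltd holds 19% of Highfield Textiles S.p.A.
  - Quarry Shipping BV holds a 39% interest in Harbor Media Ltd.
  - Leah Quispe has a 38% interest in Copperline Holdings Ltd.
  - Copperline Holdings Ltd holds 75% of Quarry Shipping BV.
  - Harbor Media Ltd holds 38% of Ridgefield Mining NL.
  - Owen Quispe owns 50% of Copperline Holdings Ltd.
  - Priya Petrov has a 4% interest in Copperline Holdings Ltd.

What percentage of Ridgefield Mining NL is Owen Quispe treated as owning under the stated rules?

By sibling attribution (R1), Owen Quispe is treated as also owning Leah Quispe's interest in Copperline Holdings Ltd, giving 50% + 38% = 88%.
Chain via Copperline Holdings Ltd → Quarry Shipping BV → Harbor Media Ltd (R2): 88% × 75% × 39% × 38% = 9.7812% of Ridgefield Mining NL.

9.7812%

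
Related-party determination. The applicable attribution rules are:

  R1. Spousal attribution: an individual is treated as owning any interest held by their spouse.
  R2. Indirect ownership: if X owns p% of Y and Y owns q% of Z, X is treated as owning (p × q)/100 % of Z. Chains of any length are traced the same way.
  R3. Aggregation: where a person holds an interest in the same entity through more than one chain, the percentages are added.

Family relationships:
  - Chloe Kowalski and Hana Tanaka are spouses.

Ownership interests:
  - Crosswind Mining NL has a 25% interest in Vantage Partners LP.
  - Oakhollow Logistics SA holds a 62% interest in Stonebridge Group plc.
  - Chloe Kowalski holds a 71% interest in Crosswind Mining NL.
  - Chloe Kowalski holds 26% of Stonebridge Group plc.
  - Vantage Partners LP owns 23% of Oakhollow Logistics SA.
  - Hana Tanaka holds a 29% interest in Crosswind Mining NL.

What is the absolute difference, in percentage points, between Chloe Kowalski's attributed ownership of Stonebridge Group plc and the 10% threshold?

By spousal attribution (R1), Chloe Kowalski is treated as also owning Hana Tanaka's interest in Crosswind Mining NL, giving 71% + 29% = 100%.
Chain via Crosswind Mining NL → Vantage Partners LP → Oakhollow Logistics SA (R2): 100% × 25% × 23% × 62% = 3.565% of Stonebridge Group plc.
Direct interest in Stonebridge Group plc: 26%.
Aggregating (R3): 3.565% + 26% = 29.565%.
29.565% exceeds the 10% threshold by 19.565 percentage points.

19.565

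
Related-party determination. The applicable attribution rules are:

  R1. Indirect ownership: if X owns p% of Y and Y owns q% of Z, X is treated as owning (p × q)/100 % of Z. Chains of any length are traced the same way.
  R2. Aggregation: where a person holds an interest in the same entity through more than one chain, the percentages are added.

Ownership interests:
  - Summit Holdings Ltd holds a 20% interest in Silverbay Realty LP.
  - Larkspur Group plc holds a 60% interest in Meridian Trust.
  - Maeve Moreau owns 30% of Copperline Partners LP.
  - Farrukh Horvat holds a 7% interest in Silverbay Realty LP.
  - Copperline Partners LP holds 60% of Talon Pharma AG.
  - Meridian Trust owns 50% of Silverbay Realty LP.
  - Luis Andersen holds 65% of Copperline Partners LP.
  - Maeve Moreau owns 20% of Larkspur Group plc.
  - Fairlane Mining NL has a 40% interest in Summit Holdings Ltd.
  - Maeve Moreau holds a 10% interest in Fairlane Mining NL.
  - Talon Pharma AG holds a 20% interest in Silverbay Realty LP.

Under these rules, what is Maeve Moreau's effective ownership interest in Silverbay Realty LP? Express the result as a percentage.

10.4%

Chain via Copperline Partners LP → Talon Pharma AG (R1): 30% × 60% × 20% = 3.6% of Silverbay Realty LP.
Chain via Fairlane Mining NL → Summit Holdings Ltd (R1): 10% × 40% × 20% = 0.8% of Silverbay Realty LP.
Chain via Larkspur Group plc → Meridian Trust (R1): 20% × 60% × 50% = 6% of Silverbay Realty LP.
Aggregating (R2): 3.6% + 0.8% + 6% = 10.4%.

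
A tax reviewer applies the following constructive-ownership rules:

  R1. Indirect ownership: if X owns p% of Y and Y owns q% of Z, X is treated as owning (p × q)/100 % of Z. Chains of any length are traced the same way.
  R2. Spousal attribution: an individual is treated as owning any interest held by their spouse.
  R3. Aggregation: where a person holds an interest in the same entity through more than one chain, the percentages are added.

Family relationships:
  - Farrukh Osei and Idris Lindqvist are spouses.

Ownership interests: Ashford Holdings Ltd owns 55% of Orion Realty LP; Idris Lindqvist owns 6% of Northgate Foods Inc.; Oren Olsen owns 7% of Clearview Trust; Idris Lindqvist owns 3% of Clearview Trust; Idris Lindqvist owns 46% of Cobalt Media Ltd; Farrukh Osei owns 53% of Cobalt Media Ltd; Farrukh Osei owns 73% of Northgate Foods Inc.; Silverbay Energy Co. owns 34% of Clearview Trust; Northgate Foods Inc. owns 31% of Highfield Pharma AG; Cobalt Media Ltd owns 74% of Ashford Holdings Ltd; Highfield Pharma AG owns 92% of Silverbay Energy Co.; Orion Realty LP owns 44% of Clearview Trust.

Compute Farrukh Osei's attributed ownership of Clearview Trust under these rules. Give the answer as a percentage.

28.389392%

By spousal attribution (R2), Farrukh Osei is treated as also owning Idris Lindqvist's interest in Cobalt Media Ltd, giving 53% + 46% = 99%.
By spousal attribution (R2), Farrukh Osei is treated as also owning Idris Lindqvist's interest in Northgate Foods Inc, giving 73% + 6% = 79%.
By spousal attribution (R2), Farrukh Osei is treated as owning Idris Lindqvist's 3% interest in Clearview Trust.
Chain via Cobalt Media Ltd → Ashford Holdings Ltd → Orion Realty LP (R1): 99% × 74% × 55% × 44% = 17.72892% of Clearview Trust.
Chain via Northgate Foods Inc. → Highfield Pharma AG → Silverbay Energy Co. (R1): 79% × 31% × 92% × 34% = 7.660472% of Clearview Trust.
Direct interest in Clearview Trust: 3%.
Aggregating (R3): 17.72892% + 7.660472% + 3% = 28.389392%.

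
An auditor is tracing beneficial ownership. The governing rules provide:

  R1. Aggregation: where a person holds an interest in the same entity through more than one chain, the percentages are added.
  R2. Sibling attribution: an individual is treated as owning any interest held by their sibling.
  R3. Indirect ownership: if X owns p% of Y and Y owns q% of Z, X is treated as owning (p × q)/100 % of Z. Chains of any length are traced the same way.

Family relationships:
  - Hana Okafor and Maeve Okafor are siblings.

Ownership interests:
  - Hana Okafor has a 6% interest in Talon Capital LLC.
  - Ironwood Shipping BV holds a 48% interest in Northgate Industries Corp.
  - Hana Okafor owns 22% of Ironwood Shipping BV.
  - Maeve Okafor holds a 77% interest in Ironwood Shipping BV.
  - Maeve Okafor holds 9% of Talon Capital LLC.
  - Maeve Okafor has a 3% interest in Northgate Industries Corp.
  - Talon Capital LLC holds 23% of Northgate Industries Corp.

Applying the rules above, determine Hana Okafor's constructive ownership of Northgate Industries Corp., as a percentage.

53.97%

By sibling attribution (R2), Hana Okafor is treated as also owning Maeve Okafor's interest in Talon Capital LLC, giving 6% + 9% = 15%.
By sibling attribution (R2), Hana Okafor is treated as also owning Maeve Okafor's interest in Ironwood Shipping BV, giving 22% + 77% = 99%.
By sibling attribution (R2), Hana Okafor is treated as owning Maeve Okafor's 3% interest in Northgate Industries Corp.
Chain via Talon Capital LLC (R3): 15% × 23% = 3.45% of Northgate Industries Corp.
Chain via Ironwood Shipping BV (R3): 99% × 48% = 47.52% of Northgate Industries Corp.
Direct interest in Northgate Industries Corp: 3%.
Aggregating (R1): 3.45% + 47.52% + 3% = 53.97%.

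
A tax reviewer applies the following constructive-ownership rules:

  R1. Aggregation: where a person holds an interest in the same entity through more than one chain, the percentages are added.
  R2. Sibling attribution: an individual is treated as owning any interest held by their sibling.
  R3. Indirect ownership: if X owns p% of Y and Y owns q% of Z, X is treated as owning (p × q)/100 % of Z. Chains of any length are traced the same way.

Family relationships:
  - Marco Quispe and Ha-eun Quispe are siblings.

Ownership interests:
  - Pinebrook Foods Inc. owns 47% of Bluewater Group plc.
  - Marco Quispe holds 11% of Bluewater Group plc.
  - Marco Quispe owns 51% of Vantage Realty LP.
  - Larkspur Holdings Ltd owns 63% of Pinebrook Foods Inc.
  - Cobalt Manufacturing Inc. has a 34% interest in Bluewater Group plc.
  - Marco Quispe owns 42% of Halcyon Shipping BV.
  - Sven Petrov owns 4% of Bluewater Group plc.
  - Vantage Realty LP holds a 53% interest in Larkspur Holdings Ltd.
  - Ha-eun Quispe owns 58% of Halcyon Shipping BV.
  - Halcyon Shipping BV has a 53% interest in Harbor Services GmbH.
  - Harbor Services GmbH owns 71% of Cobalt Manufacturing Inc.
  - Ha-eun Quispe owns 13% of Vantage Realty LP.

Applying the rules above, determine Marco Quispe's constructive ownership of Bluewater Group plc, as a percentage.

By sibling attribution (R2), Marco Quispe is treated as also owning Ha-eun Quispe's interest in Vantage Realty LP, giving 51% + 13% = 64%.
By sibling attribution (R2), Marco Quispe is treated as also owning Ha-eun Quispe's interest in Halcyon Shipping BV, giving 42% + 58% = 100%.
Chain via Vantage Realty LP → Larkspur Holdings Ltd → Pinebrook Foods Inc. (R3): 64% × 53% × 63% × 47% = 10.043712% of Bluewater Group plc.
Chain via Halcyon Shipping BV → Harbor Services GmbH → Cobalt Manufacturing Inc. (R3): 100% × 53% × 71% × 34% = 12.7942% of Bluewater Group plc.
Direct interest in Bluewater Group plc: 11%.
Aggregating (R1): 10.043712% + 12.7942% + 11% = 33.837912%.

33.837912%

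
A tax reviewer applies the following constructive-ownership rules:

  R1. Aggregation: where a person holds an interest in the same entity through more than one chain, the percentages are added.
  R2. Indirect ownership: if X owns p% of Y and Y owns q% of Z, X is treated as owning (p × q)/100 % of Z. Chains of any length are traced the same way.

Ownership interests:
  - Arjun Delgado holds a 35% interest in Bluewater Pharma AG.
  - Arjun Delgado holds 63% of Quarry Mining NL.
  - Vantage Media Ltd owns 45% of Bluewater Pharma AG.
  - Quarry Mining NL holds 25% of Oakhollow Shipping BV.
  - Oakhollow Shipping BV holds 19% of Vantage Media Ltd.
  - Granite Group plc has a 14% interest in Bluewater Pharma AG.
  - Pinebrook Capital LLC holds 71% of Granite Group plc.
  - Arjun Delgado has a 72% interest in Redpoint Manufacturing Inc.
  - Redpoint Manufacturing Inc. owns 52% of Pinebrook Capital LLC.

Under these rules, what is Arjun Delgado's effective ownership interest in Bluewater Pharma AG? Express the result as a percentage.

40.068161%

Chain via Redpoint Manufacturing Inc. → Pinebrook Capital LLC → Granite Group plc (R2): 72% × 52% × 71% × 14% = 3.721536% of Bluewater Pharma AG.
Chain via Quarry Mining NL → Oakhollow Shipping BV → Vantage Media Ltd (R2): 63% × 25% × 19% × 45% = 1.346625% of Bluewater Pharma AG.
Direct interest in Bluewater Pharma AG: 35%.
Aggregating (R1): 3.721536% + 1.346625% + 35% = 40.068161%.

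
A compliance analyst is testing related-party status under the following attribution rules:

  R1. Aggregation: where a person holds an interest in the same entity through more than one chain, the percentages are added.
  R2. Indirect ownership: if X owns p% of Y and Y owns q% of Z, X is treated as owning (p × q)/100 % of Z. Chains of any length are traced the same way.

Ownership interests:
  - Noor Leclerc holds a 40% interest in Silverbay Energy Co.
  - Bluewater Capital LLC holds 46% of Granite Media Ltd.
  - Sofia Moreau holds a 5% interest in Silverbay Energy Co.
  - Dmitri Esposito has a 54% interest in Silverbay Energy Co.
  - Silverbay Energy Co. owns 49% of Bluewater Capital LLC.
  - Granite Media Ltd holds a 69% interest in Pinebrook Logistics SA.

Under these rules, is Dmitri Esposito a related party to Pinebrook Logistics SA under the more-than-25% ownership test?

No

Chain via Silverbay Energy Co. → Bluewater Capital LLC → Granite Media Ltd (R2): 54% × 49% × 46% × 69% = 8.398404% of Pinebrook Logistics SA.
8.398404% does not exceed the 25% threshold, so Dmitri is not a related party to Pinebrook Logistics SA.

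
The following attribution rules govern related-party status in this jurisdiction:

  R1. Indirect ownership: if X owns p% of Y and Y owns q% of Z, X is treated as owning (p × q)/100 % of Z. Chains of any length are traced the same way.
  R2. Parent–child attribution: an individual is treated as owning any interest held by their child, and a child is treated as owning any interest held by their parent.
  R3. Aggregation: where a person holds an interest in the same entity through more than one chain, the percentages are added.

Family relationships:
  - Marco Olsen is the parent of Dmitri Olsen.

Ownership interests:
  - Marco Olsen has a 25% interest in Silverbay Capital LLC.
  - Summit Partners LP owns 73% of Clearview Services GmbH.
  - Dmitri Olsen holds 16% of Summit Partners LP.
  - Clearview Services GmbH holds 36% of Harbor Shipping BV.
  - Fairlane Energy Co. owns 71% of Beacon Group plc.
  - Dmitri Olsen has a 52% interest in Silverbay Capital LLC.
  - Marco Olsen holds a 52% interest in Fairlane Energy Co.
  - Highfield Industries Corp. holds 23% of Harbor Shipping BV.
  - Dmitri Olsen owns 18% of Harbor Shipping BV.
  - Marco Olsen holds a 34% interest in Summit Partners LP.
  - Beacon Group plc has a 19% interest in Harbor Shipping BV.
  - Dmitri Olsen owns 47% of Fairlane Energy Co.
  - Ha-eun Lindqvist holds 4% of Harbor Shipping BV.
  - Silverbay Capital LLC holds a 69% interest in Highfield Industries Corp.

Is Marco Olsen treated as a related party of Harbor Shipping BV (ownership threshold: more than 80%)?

By parent–child attribution (R2), Marco Olsen is treated as also owning Dmitri Olsen's interest in Silverbay Capital LLC, giving 25% + 52% = 77%.
By parent–child attribution (R2), Marco Olsen is treated as also owning Dmitri Olsen's interest in Fairlane Energy Co, giving 52% + 47% = 99%.
By parent–child attribution (R2), Marco Olsen is treated as also owning Dmitri Olsen's interest in Summit Partners LP, giving 34% + 16% = 50%.
By parent–child attribution (R2), Marco Olsen is treated as owning Dmitri Olsen's 18% interest in Harbor Shipping BV.
Chain via Silverbay Capital LLC → Highfield Industries Corp. (R1): 77% × 69% × 23% = 12.2199% of Harbor Shipping BV.
Chain via Fairlane Energy Co. → Beacon Group plc (R1): 99% × 71% × 19% = 13.3551% of Harbor Shipping BV.
Chain via Summit Partners LP → Clearview Services GmbH (R1): 50% × 73% × 36% = 13.14% of Harbor Shipping BV.
Direct interest in Harbor Shipping BV: 18%.
Aggregating (R3): 12.2199% + 13.3551% + 13.14% + 18% = 56.715%.
56.715% does not exceed the 80% threshold, so Marco is not a related party to Harbor Shipping BV.

No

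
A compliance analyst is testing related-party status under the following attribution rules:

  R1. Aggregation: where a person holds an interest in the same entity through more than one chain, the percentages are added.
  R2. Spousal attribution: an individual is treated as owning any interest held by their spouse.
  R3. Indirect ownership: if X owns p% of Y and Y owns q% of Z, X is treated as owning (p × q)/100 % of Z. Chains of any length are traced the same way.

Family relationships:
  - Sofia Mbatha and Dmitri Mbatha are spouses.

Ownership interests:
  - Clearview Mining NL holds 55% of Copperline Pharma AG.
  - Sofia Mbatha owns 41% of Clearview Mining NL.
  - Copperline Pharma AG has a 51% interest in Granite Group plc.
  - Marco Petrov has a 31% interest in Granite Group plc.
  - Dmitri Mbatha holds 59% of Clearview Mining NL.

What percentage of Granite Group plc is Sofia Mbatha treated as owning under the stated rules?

28.05%

By spousal attribution (R2), Sofia Mbatha is treated as also owning Dmitri Mbatha's interest in Clearview Mining NL, giving 41% + 59% = 100%.
Chain via Clearview Mining NL → Copperline Pharma AG (R3): 100% × 55% × 51% = 28.05% of Granite Group plc.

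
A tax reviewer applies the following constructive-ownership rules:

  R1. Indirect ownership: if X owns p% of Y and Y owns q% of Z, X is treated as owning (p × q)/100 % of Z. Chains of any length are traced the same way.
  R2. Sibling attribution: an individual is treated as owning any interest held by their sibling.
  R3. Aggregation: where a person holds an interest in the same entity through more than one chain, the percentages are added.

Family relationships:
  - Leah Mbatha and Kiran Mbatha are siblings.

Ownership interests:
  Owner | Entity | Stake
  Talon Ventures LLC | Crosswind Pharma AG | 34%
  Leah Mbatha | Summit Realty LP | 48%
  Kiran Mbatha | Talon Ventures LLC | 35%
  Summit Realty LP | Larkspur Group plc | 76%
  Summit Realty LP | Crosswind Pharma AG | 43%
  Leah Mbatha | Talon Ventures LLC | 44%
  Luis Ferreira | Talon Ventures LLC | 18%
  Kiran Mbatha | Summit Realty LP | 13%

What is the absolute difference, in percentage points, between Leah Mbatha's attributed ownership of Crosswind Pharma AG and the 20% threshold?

By sibling attribution (R2), Leah Mbatha is treated as also owning Kiran Mbatha's interest in Summit Realty LP, giving 48% + 13% = 61%.
By sibling attribution (R2), Leah Mbatha is treated as also owning Kiran Mbatha's interest in Talon Ventures LLC, giving 44% + 35% = 79%.
Chain via Summit Realty LP (R1): 61% × 43% = 26.23% of Crosswind Pharma AG.
Chain via Talon Ventures LLC (R1): 79% × 34% = 26.86% of Crosswind Pharma AG.
Aggregating (R3): 26.23% + 26.86% = 53.09%.
53.09% exceeds the 20% threshold by 33.09 percentage points.

33.09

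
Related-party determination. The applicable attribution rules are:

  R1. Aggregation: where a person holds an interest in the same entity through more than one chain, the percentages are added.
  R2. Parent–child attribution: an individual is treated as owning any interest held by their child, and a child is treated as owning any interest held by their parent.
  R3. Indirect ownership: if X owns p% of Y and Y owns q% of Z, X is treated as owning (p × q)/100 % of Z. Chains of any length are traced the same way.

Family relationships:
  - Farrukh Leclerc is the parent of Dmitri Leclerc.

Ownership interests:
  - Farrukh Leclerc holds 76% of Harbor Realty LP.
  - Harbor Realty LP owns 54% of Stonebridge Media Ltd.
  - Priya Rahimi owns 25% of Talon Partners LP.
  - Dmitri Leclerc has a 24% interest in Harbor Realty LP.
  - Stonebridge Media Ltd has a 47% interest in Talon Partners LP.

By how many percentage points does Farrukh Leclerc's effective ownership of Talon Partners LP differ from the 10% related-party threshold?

15.38

By parent–child attribution (R2), Farrukh Leclerc is treated as also owning Dmitri Leclerc's interest in Harbor Realty LP, giving 76% + 24% = 100%.
Chain via Harbor Realty LP → Stonebridge Media Ltd (R3): 100% × 54% × 47% = 25.38% of Talon Partners LP.
25.38% exceeds the 10% threshold by 15.38 percentage points.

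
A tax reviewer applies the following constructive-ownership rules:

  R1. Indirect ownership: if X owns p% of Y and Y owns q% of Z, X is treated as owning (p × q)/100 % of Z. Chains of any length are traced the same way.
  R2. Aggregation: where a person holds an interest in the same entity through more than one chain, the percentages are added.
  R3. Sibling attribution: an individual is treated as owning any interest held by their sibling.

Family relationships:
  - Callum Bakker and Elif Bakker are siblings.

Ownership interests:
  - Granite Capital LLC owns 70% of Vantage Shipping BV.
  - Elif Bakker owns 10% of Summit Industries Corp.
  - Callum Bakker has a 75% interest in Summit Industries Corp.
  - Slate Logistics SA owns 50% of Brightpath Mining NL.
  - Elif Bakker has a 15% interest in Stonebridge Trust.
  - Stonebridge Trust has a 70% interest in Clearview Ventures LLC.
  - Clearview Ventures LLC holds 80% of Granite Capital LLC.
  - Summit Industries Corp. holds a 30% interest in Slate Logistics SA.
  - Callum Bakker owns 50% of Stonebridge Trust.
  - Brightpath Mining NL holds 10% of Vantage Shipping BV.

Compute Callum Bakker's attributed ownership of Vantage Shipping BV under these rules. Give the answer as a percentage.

26.755%

By sibling attribution (R3), Callum Bakker is treated as also owning Elif Bakker's interest in Summit Industries Corp, giving 75% + 10% = 85%.
By sibling attribution (R3), Callum Bakker is treated as also owning Elif Bakker's interest in Stonebridge Trust, giving 50% + 15% = 65%.
Chain via Summit Industries Corp. → Slate Logistics SA → Brightpath Mining NL (R1): 85% × 30% × 50% × 10% = 1.275% of Vantage Shipping BV.
Chain via Stonebridge Trust → Clearview Ventures LLC → Granite Capital LLC (R1): 65% × 70% × 80% × 70% = 25.48% of Vantage Shipping BV.
Aggregating (R2): 1.275% + 25.48% = 26.755%.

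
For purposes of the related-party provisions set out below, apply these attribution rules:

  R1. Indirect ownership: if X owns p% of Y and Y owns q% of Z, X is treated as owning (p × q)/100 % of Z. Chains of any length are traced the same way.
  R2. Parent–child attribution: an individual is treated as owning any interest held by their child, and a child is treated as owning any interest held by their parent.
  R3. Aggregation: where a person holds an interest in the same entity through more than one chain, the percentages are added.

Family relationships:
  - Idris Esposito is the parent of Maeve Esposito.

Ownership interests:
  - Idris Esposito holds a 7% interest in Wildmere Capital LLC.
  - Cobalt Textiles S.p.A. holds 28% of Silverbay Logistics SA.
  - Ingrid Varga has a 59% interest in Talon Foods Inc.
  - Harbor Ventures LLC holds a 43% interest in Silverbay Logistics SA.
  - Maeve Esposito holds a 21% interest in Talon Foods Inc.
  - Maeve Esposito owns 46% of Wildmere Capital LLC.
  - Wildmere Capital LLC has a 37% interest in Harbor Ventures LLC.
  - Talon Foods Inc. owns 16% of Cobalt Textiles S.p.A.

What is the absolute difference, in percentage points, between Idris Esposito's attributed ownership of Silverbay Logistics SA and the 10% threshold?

0.6269

By parent–child attribution (R2), Idris Esposito is treated as also owning Maeve Esposito's interest in Wildmere Capital LLC, giving 7% + 46% = 53%.
By parent–child attribution (R2), Idris Esposito is treated as owning Maeve Esposito's 21% interest in Talon Foods Inc.
Chain via Wildmere Capital LLC → Harbor Ventures LLC (R1): 53% × 37% × 43% = 8.4323% of Silverbay Logistics SA.
Chain via Talon Foods Inc. → Cobalt Textiles S.p.A. (R1): 21% × 16% × 28% = 0.9408% of Silverbay Logistics SA.
Aggregating (R3): 8.4323% + 0.9408% = 9.3731%.
9.3731% falls short of the 10% threshold by 0.6269 percentage points.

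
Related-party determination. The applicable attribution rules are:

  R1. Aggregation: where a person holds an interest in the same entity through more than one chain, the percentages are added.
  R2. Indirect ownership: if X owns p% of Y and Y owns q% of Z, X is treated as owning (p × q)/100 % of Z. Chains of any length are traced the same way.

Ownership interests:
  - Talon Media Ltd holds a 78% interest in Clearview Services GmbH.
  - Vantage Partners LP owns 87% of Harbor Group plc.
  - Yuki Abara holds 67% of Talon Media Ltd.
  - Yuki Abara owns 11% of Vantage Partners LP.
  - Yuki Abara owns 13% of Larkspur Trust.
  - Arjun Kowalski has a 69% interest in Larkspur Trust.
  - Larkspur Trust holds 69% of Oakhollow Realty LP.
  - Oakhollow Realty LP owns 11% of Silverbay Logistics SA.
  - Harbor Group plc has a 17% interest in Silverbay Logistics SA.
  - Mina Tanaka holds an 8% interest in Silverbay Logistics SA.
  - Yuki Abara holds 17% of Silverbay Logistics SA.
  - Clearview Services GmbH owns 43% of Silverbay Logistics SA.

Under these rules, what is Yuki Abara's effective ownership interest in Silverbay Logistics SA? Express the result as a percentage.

Chain via Larkspur Trust → Oakhollow Realty LP (R2): 13% × 69% × 11% = 0.9867% of Silverbay Logistics SA.
Chain via Vantage Partners LP → Harbor Group plc (R2): 11% × 87% × 17% = 1.6269% of Silverbay Logistics SA.
Chain via Talon Media Ltd → Clearview Services GmbH (R2): 67% × 78% × 43% = 22.4718% of Silverbay Logistics SA.
Direct interest in Silverbay Logistics SA: 17%.
Aggregating (R1): 0.9867% + 1.6269% + 22.4718% + 17% = 42.0854%.

42.0854%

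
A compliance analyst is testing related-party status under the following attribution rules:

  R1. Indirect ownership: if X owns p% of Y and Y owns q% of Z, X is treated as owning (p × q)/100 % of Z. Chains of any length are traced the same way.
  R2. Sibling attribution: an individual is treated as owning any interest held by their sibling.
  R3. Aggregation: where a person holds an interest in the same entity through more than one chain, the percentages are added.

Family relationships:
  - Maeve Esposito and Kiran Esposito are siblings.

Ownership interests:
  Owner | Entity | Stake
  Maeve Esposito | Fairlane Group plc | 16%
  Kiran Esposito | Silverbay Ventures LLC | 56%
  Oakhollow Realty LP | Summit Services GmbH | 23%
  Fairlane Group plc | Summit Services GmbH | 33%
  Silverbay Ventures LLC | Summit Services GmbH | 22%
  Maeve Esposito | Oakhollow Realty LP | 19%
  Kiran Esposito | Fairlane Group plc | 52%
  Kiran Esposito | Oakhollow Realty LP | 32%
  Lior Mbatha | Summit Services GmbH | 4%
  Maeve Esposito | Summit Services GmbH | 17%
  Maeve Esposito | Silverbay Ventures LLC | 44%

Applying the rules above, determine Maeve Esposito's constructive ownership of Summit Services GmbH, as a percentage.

By sibling attribution (R2), Maeve Esposito is treated as also owning Kiran Esposito's interest in Silverbay Ventures LLC, giving 44% + 56% = 100%.
By sibling attribution (R2), Maeve Esposito is treated as also owning Kiran Esposito's interest in Oakhollow Realty LP, giving 19% + 32% = 51%.
By sibling attribution (R2), Maeve Esposito is treated as also owning Kiran Esposito's interest in Fairlane Group plc, giving 16% + 52% = 68%.
Chain via Silverbay Ventures LLC (R1): 100% × 22% = 22% of Summit Services GmbH.
Chain via Oakhollow Realty LP (R1): 51% × 23% = 11.73% of Summit Services GmbH.
Chain via Fairlane Group plc (R1): 68% × 33% = 22.44% of Summit Services GmbH.
Direct interest in Summit Services GmbH: 17%.
Aggregating (R3): 22% + 11.73% + 22.44% + 17% = 73.17%.

73.17%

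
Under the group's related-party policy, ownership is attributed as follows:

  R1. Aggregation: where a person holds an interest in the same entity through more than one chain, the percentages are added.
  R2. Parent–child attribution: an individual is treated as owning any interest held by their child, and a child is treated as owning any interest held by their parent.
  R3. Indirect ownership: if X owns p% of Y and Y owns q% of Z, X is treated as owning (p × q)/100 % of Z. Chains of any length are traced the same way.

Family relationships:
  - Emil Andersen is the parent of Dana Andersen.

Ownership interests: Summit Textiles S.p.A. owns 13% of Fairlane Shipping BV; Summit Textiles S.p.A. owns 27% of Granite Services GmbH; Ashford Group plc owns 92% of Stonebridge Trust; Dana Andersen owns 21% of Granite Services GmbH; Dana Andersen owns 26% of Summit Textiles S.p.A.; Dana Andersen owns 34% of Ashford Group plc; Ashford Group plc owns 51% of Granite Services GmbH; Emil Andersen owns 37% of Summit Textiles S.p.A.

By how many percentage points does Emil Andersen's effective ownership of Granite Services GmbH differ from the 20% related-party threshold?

By parent–child attribution (R2), Emil Andersen is treated as also owning Dana Andersen's interest in Summit Textiles S.p.A, giving 37% + 26% = 63%.
By parent–child attribution (R2), Emil Andersen is treated as owning Dana Andersen's 34% interest in Ashford Group plc.
By parent–child attribution (R2), Emil Andersen is treated as owning Dana Andersen's 21% interest in Granite Services GmbH.
Chain via Summit Textiles S.p.A. (R3): 63% × 27% = 17.01% of Granite Services GmbH.
Chain via Ashford Group plc (R3): 34% × 51% = 17.34% of Granite Services GmbH.
Direct interest in Granite Services GmbH: 21%.
Aggregating (R1): 17.01% + 17.34% + 21% = 55.35%.
55.35% exceeds the 20% threshold by 35.35 percentage points.

35.35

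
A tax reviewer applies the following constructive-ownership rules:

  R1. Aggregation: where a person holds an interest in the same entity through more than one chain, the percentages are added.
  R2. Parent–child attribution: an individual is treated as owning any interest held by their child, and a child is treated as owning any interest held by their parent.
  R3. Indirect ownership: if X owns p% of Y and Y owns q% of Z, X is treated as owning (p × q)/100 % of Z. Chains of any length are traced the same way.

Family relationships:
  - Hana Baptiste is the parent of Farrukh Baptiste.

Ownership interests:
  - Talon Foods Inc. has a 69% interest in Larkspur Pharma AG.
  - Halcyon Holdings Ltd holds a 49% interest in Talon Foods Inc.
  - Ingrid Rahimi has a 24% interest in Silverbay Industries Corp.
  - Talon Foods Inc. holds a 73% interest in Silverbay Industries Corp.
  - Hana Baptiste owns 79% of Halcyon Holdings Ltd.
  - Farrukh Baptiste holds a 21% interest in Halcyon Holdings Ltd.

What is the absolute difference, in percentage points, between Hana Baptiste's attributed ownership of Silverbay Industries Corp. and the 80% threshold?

44.23

By parent–child attribution (R2), Hana Baptiste is treated as also owning Farrukh Baptiste's interest in Halcyon Holdings Ltd, giving 79% + 21% = 100%.
Chain via Halcyon Holdings Ltd → Talon Foods Inc. (R3): 100% × 49% × 73% = 35.77% of Silverbay Industries Corp.
35.77% falls short of the 80% threshold by 44.23 percentage points.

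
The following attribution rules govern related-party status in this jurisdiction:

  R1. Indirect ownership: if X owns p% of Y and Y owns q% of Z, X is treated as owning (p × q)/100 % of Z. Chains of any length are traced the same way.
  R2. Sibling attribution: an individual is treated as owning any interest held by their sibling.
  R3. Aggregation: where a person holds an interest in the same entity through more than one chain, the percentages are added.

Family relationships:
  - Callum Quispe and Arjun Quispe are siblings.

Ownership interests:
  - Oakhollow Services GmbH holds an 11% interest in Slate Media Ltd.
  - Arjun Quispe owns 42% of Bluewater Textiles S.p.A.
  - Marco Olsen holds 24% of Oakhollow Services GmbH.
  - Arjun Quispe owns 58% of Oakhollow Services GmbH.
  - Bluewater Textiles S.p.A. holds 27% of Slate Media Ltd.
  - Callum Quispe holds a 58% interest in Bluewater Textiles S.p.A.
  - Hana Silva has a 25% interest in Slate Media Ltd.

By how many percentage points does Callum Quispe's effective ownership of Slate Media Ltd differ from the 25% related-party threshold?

8.38

By sibling attribution (R2), Callum Quispe is treated as also owning Arjun Quispe's interest in Bluewater Textiles S.p.A, giving 58% + 42% = 100%.
By sibling attribution (R2), Callum Quispe is treated as owning Arjun Quispe's 58% interest in Oakhollow Services GmbH.
Chain via Bluewater Textiles S.p.A. (R1): 100% × 27% = 27% of Slate Media Ltd.
Chain via Oakhollow Services GmbH (R1): 58% × 11% = 6.38% of Slate Media Ltd.
Aggregating (R3): 27% + 6.38% = 33.38%.
33.38% exceeds the 25% threshold by 8.38 percentage points.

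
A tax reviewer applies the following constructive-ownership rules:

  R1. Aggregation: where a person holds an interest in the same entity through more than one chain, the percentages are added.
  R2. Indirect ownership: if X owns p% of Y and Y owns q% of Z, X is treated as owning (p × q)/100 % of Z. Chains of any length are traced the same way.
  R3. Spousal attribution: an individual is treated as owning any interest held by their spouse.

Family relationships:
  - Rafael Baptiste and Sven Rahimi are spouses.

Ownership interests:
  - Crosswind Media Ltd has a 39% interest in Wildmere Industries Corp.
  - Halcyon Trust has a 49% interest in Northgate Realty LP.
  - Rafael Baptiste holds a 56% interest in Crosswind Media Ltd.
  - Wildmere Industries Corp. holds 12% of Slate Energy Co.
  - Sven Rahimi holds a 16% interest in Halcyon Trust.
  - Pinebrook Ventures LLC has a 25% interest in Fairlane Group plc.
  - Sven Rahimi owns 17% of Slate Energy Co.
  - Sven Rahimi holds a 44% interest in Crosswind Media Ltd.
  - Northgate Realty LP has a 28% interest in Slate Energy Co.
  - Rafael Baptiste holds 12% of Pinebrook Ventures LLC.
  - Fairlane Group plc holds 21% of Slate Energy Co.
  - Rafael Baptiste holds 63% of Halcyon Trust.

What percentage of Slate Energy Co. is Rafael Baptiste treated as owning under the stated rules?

By spousal attribution (R3), Rafael Baptiste is treated as also owning Sven Rahimi's interest in Halcyon Trust, giving 63% + 16% = 79%.
By spousal attribution (R3), Rafael Baptiste is treated as also owning Sven Rahimi's interest in Crosswind Media Ltd, giving 56% + 44% = 100%.
By spousal attribution (R3), Rafael Baptiste is treated as owning Sven Rahimi's 17% interest in Slate Energy Co.
Chain via Pinebrook Ventures LLC → Fairlane Group plc (R2): 12% × 25% × 21% = 0.63% of Slate Energy Co.
Chain via Halcyon Trust → Northgate Realty LP (R2): 79% × 49% × 28% = 10.8388% of Slate Energy Co.
Chain via Crosswind Media Ltd → Wildmere Industries Corp. (R2): 100% × 39% × 12% = 4.68% of Slate Energy Co.
Direct interest in Slate Energy Co: 17%.
Aggregating (R1): 0.63% + 10.8388% + 4.68% + 17% = 33.1488%.

33.1488%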